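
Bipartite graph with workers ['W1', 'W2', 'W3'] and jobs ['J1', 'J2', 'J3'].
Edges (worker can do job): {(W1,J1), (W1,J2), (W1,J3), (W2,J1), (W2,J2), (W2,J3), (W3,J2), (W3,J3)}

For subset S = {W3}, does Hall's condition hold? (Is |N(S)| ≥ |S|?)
Yes: |N(S)| = 2, |S| = 1

Subset S = {W3}
Neighbors N(S) = {J2, J3}

|N(S)| = 2, |S| = 1
Hall's condition: |N(S)| ≥ |S| is satisfied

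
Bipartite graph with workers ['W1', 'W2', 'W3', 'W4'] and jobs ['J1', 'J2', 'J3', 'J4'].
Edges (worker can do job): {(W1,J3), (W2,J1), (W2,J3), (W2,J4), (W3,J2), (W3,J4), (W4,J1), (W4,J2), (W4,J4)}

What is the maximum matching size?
Maximum matching size = 4

Maximum matching: {(W1,J3), (W2,J4), (W3,J2), (W4,J1)}
Size: 4

This assigns 4 workers to 4 distinct jobs.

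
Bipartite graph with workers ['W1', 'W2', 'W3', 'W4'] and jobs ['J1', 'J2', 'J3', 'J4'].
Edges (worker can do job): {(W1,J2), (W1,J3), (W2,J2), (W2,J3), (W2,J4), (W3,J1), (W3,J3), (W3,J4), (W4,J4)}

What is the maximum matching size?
Maximum matching size = 4

Maximum matching: {(W1,J2), (W2,J3), (W3,J1), (W4,J4)}
Size: 4

This assigns 4 workers to 4 distinct jobs.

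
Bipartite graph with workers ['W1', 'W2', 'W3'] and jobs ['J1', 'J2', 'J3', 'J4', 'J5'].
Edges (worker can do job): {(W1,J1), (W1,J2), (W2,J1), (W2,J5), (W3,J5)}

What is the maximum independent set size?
Maximum independent set = 5

By König's theorem:
- Min vertex cover = Max matching = 3
- Max independent set = Total vertices - Min vertex cover
- Max independent set = 8 - 3 = 5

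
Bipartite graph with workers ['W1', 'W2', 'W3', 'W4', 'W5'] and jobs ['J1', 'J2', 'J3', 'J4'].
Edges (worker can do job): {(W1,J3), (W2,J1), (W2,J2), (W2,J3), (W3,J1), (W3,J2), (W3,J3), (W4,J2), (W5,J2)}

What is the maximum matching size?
Maximum matching size = 3

Maximum matching: {(W1,J3), (W3,J1), (W5,J2)}
Size: 3

This assigns 3 workers to 3 distinct jobs.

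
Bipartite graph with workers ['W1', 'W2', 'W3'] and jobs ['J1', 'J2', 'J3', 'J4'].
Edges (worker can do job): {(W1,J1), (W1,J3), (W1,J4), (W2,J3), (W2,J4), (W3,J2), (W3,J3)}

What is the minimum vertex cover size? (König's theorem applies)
Minimum vertex cover size = 3

By König's theorem: in bipartite graphs,
min vertex cover = max matching = 3

Maximum matching has size 3, so minimum vertex cover also has size 3.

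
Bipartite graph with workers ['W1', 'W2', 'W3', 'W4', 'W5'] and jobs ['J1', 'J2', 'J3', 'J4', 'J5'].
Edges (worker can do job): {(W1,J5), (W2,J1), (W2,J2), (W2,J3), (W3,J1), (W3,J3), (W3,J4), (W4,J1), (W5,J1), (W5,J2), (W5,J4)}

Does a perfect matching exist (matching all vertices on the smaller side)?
Yes, perfect matching exists (size 5)

Perfect matching: {(W1,J5), (W2,J3), (W3,J4), (W4,J1), (W5,J2)}
All 5 vertices on the smaller side are matched.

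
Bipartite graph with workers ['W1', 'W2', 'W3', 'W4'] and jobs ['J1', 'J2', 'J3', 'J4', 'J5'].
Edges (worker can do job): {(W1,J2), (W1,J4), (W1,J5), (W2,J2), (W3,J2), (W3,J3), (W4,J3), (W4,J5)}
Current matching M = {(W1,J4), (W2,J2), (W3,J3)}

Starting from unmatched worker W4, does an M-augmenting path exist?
Yes: W4 → J5

An M-augmenting path alternates non-matching / matching edges, starting and ending at unmatched vertices.
Path: W4 → J5
(J5 is unmatched in M, so the path is augmenting.)
Flipping edges along this path would increase |M| from 3 to 4.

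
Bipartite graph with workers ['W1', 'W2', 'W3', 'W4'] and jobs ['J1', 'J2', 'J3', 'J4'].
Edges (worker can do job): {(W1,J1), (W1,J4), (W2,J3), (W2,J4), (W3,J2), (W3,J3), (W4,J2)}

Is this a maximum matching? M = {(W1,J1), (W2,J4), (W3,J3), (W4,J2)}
Yes, size 4 is maximum

Proposed matching has size 4.
Maximum matching size for this graph: 4.

This is a maximum matching.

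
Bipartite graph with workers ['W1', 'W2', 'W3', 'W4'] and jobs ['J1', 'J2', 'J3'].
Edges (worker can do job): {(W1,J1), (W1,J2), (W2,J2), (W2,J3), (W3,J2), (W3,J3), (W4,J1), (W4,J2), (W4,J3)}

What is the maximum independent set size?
Maximum independent set = 4

By König's theorem:
- Min vertex cover = Max matching = 3
- Max independent set = Total vertices - Min vertex cover
- Max independent set = 7 - 3 = 4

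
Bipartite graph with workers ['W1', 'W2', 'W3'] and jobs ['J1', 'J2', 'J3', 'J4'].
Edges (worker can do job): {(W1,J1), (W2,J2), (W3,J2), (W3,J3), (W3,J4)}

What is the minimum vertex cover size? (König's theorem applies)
Minimum vertex cover size = 3

By König's theorem: in bipartite graphs,
min vertex cover = max matching = 3

Maximum matching has size 3, so minimum vertex cover also has size 3.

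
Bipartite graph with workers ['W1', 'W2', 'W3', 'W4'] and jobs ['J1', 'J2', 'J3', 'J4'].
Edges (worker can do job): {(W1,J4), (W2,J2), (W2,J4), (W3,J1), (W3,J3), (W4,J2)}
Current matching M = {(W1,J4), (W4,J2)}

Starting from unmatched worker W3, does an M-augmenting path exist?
Yes: W3 → J3

An M-augmenting path alternates non-matching / matching edges, starting and ending at unmatched vertices.
Path: W3 → J3
(J3 is unmatched in M, so the path is augmenting.)
Flipping edges along this path would increase |M| from 2 to 3.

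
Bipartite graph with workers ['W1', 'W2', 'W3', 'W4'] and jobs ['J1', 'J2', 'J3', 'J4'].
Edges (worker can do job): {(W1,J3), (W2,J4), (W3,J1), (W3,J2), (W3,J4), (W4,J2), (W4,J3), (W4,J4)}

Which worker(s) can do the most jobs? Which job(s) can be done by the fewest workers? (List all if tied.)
Most versatile: W3, W4 (3 jobs); Least covered: J1 (1 workers)

Worker degrees (jobs they can do): W1:1, W2:1, W3:3, W4:3
Job degrees (workers who can do it): J1:1, J2:2, J3:2, J4:3

Maximum worker degree is 3, achieved by: W3, W4
Minimum job degree is 1, achieved by: J1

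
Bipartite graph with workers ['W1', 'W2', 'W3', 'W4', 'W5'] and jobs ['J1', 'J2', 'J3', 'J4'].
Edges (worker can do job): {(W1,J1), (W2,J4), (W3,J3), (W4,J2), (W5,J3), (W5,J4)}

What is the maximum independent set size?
Maximum independent set = 5

By König's theorem:
- Min vertex cover = Max matching = 4
- Max independent set = Total vertices - Min vertex cover
- Max independent set = 9 - 4 = 5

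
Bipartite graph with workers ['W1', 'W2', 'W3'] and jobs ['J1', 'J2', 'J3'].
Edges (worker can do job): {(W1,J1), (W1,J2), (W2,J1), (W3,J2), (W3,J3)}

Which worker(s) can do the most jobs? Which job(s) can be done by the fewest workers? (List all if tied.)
Most versatile: W1, W3 (2 jobs); Least covered: J3 (1 workers)

Worker degrees (jobs they can do): W1:2, W2:1, W3:2
Job degrees (workers who can do it): J1:2, J2:2, J3:1

Maximum worker degree is 2, achieved by: W1, W3
Minimum job degree is 1, achieved by: J3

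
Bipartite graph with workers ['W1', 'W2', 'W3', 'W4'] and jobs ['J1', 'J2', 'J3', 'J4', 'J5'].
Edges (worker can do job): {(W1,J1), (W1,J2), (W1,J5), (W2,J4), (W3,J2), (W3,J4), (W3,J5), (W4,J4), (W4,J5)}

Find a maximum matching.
Matching: {(W1,J1), (W2,J4), (W3,J2), (W4,J5)}

Maximum matching (size 4):
  W1 → J1
  W2 → J4
  W3 → J2
  W4 → J5

Each worker is assigned to at most one job, and each job to at most one worker.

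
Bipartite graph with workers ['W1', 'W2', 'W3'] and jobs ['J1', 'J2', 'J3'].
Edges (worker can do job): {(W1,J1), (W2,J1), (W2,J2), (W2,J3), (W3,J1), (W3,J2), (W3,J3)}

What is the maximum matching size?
Maximum matching size = 3

Maximum matching: {(W1,J1), (W2,J2), (W3,J3)}
Size: 3

This assigns 3 workers to 3 distinct jobs.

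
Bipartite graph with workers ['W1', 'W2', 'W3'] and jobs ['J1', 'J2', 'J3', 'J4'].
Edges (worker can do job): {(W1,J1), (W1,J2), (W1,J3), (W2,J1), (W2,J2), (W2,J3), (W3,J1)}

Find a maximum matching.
Matching: {(W1,J2), (W2,J3), (W3,J1)}

Maximum matching (size 3):
  W1 → J2
  W2 → J3
  W3 → J1

Each worker is assigned to at most one job, and each job to at most one worker.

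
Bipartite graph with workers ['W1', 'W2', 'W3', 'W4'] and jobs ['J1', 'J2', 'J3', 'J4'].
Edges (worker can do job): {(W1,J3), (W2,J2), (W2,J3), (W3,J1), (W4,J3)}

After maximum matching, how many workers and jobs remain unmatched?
Unmatched: 1 workers, 1 jobs

Maximum matching size: 3
Workers: 4 total, 3 matched, 1 unmatched
Jobs: 4 total, 3 matched, 1 unmatched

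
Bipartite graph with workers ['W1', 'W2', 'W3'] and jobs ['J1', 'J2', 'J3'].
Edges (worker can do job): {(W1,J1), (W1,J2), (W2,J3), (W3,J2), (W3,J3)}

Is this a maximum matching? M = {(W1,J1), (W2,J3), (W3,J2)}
Yes, size 3 is maximum

Proposed matching has size 3.
Maximum matching size for this graph: 3.

This is a maximum matching.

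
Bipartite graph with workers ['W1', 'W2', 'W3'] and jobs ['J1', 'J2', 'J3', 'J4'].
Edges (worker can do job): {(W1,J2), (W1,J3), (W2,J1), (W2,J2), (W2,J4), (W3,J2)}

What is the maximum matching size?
Maximum matching size = 3

Maximum matching: {(W1,J3), (W2,J1), (W3,J2)}
Size: 3

This assigns 3 workers to 3 distinct jobs.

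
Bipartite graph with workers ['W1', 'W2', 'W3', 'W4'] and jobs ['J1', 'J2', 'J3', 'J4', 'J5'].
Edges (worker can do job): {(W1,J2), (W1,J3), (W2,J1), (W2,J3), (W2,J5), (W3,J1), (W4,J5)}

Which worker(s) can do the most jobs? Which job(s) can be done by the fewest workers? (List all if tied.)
Most versatile: W2 (3 jobs); Least covered: J4 (0 workers)

Worker degrees (jobs they can do): W1:2, W2:3, W3:1, W4:1
Job degrees (workers who can do it): J1:2, J2:1, J3:2, J4:0, J5:2

Maximum worker degree is 3, achieved by: W2
Minimum job degree is 0, achieved by: J4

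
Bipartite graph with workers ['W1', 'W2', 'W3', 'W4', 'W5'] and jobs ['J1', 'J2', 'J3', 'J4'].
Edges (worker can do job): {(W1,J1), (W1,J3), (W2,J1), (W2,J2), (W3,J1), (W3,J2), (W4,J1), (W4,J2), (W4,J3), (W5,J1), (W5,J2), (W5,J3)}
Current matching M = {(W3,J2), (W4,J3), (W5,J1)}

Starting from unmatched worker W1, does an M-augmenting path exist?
No augmenting path from W1

Alternating search from W1 reaches jobs: {J1, J2, J3}.
Every reachable job is already matched in M, and following those matched edges back to workers exposes no further unvisited jobs.
No M-augmenting path from W1 exists.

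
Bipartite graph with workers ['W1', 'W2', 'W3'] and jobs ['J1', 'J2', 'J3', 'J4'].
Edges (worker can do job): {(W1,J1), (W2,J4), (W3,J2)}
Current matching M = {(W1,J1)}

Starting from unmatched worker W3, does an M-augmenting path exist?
Yes: W3 → J2

An M-augmenting path alternates non-matching / matching edges, starting and ending at unmatched vertices.
Path: W3 → J2
(J2 is unmatched in M, so the path is augmenting.)
Flipping edges along this path would increase |M| from 1 to 2.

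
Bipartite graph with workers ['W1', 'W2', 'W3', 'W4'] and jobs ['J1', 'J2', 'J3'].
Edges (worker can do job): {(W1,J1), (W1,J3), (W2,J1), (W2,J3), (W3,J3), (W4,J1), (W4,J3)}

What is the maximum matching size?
Maximum matching size = 2

Maximum matching: {(W3,J3), (W4,J1)}
Size: 2

This assigns 2 workers to 2 distinct jobs.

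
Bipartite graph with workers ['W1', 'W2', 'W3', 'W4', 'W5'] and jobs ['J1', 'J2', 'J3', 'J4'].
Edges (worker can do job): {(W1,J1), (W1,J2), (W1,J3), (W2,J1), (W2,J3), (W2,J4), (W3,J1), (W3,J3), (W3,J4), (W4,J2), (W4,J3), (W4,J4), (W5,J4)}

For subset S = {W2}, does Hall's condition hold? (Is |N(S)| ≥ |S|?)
Yes: |N(S)| = 3, |S| = 1

Subset S = {W2}
Neighbors N(S) = {J1, J3, J4}

|N(S)| = 3, |S| = 1
Hall's condition: |N(S)| ≥ |S| is satisfied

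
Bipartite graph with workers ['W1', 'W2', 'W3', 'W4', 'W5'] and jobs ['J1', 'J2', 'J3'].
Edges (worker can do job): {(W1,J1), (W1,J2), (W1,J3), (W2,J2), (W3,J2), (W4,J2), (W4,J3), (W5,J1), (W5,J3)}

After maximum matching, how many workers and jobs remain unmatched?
Unmatched: 2 workers, 0 jobs

Maximum matching size: 3
Workers: 5 total, 3 matched, 2 unmatched
Jobs: 3 total, 3 matched, 0 unmatched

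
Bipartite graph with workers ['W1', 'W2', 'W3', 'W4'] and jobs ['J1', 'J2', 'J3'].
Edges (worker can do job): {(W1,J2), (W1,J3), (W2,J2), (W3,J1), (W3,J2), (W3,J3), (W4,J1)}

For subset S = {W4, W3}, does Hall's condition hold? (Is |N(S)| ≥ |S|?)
Yes: |N(S)| = 3, |S| = 2

Subset S = {W4, W3}
Neighbors N(S) = {J1, J2, J3}

|N(S)| = 3, |S| = 2
Hall's condition: |N(S)| ≥ |S| is satisfied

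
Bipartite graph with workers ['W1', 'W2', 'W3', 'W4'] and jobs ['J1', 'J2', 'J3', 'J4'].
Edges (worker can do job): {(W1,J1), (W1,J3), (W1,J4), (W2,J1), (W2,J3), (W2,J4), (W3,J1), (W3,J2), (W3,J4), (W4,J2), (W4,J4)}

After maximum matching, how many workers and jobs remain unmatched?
Unmatched: 0 workers, 0 jobs

Maximum matching size: 4
Workers: 4 total, 4 matched, 0 unmatched
Jobs: 4 total, 4 matched, 0 unmatched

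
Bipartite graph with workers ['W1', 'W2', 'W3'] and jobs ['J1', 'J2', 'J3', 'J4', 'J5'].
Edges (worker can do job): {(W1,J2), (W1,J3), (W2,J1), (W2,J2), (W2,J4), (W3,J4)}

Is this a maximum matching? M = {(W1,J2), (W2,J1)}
No, size 2 is not maximum

Proposed matching has size 2.
Maximum matching size for this graph: 3.

This is NOT maximum - can be improved to size 3.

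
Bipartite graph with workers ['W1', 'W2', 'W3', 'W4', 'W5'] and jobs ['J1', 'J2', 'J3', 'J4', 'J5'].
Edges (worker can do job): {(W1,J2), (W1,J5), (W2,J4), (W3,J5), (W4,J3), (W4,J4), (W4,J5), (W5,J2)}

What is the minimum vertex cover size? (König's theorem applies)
Minimum vertex cover size = 4

By König's theorem: in bipartite graphs,
min vertex cover = max matching = 4

Maximum matching has size 4, so minimum vertex cover also has size 4.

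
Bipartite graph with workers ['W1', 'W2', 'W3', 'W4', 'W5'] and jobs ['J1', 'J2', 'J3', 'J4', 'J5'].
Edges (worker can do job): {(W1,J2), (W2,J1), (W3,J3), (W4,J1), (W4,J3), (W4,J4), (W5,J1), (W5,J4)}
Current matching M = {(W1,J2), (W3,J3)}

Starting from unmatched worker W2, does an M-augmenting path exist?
Yes: W2 → J1

An M-augmenting path alternates non-matching / matching edges, starting and ending at unmatched vertices.
Path: W2 → J1
(J1 is unmatched in M, so the path is augmenting.)
Flipping edges along this path would increase |M| from 2 to 3.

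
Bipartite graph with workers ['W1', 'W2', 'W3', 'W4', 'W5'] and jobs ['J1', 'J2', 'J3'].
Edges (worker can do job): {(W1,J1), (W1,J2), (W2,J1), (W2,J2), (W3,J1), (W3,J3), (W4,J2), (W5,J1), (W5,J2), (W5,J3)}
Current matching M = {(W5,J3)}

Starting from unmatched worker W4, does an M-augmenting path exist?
Yes: W4 → J2

An M-augmenting path alternates non-matching / matching edges, starting and ending at unmatched vertices.
Path: W4 → J2
(J2 is unmatched in M, so the path is augmenting.)
Flipping edges along this path would increase |M| from 1 to 2.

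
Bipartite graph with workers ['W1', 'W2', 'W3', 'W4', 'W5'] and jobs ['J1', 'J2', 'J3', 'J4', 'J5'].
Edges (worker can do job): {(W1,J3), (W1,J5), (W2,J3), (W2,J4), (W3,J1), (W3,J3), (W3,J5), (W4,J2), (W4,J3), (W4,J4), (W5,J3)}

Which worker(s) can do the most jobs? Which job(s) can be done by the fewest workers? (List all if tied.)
Most versatile: W3, W4 (3 jobs); Least covered: J1, J2 (1 workers)

Worker degrees (jobs they can do): W1:2, W2:2, W3:3, W4:3, W5:1
Job degrees (workers who can do it): J1:1, J2:1, J3:5, J4:2, J5:2

Maximum worker degree is 3, achieved by: W3, W4
Minimum job degree is 1, achieved by: J1, J2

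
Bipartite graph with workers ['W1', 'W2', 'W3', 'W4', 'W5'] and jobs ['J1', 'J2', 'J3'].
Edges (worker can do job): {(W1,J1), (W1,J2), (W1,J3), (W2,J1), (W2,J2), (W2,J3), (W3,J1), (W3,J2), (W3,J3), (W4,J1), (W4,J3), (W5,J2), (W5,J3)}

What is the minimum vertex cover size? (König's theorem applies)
Minimum vertex cover size = 3

By König's theorem: in bipartite graphs,
min vertex cover = max matching = 3

Maximum matching has size 3, so minimum vertex cover also has size 3.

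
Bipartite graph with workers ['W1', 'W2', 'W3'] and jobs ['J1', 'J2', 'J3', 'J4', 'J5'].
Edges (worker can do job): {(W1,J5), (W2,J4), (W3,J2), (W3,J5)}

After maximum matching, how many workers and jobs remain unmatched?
Unmatched: 0 workers, 2 jobs

Maximum matching size: 3
Workers: 3 total, 3 matched, 0 unmatched
Jobs: 5 total, 3 matched, 2 unmatched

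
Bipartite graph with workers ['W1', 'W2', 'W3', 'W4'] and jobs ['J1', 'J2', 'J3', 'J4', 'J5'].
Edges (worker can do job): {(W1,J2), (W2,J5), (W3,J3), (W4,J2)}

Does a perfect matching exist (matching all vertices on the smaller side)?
No, maximum matching has size 3 < 4

Maximum matching has size 3, need 4 for perfect matching.
Unmatched workers: ['W1']
Unmatched jobs: ['J1', 'J4']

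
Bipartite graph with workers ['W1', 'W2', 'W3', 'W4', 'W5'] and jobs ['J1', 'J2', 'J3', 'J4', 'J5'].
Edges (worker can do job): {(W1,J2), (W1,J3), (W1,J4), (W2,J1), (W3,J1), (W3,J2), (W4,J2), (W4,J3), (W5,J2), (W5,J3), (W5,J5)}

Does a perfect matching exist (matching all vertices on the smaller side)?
Yes, perfect matching exists (size 5)

Perfect matching: {(W1,J4), (W2,J1), (W3,J2), (W4,J3), (W5,J5)}
All 5 vertices on the smaller side are matched.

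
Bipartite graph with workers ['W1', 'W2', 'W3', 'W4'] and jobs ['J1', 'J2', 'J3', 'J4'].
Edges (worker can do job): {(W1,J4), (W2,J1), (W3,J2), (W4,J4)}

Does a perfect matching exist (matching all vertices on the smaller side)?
No, maximum matching has size 3 < 4

Maximum matching has size 3, need 4 for perfect matching.
Unmatched workers: ['W1']
Unmatched jobs: ['J3']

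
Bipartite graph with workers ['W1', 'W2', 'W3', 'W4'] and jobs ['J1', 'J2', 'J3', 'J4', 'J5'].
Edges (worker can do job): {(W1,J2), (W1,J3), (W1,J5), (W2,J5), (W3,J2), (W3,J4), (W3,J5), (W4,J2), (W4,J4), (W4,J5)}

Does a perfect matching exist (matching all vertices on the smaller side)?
Yes, perfect matching exists (size 4)

Perfect matching: {(W1,J3), (W2,J5), (W3,J2), (W4,J4)}
All 4 vertices on the smaller side are matched.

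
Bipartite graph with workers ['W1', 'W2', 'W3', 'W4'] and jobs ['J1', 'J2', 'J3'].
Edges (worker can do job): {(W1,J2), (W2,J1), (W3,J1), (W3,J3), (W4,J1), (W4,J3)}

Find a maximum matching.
Matching: {(W1,J2), (W3,J1), (W4,J3)}

Maximum matching (size 3):
  W1 → J2
  W3 → J1
  W4 → J3

Each worker is assigned to at most one job, and each job to at most one worker.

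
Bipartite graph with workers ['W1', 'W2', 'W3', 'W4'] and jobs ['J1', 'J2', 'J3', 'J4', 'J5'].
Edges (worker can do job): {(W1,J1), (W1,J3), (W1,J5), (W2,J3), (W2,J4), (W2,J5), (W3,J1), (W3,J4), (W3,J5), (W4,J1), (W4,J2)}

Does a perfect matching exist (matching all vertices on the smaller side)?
Yes, perfect matching exists (size 4)

Perfect matching: {(W1,J3), (W2,J5), (W3,J4), (W4,J1)}
All 4 vertices on the smaller side are matched.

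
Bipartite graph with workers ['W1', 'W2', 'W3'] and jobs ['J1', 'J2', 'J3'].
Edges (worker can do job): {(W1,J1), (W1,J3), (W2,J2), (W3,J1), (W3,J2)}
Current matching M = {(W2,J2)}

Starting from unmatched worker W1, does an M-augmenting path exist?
Yes: W1 → J3

An M-augmenting path alternates non-matching / matching edges, starting and ending at unmatched vertices.
Path: W1 → J3
(J3 is unmatched in M, so the path is augmenting.)
Flipping edges along this path would increase |M| from 1 to 2.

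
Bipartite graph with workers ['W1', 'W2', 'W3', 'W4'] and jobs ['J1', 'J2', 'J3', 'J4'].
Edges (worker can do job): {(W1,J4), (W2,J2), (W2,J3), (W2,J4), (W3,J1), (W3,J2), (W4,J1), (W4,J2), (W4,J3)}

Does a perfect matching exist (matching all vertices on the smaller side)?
Yes, perfect matching exists (size 4)

Perfect matching: {(W1,J4), (W2,J3), (W3,J1), (W4,J2)}
All 4 vertices on the smaller side are matched.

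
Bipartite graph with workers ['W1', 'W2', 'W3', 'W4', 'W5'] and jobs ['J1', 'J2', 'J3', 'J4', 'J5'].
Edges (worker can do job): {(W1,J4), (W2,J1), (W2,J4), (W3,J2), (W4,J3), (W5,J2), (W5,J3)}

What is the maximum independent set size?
Maximum independent set = 6

By König's theorem:
- Min vertex cover = Max matching = 4
- Max independent set = Total vertices - Min vertex cover
- Max independent set = 10 - 4 = 6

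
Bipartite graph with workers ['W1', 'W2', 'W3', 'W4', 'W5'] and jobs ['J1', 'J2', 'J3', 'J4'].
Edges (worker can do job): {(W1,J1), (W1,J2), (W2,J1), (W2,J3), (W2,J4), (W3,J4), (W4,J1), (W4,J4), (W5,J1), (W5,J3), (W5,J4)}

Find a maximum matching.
Matching: {(W1,J2), (W2,J3), (W3,J4), (W5,J1)}

Maximum matching (size 4):
  W1 → J2
  W2 → J3
  W3 → J4
  W5 → J1

Each worker is assigned to at most one job, and each job to at most one worker.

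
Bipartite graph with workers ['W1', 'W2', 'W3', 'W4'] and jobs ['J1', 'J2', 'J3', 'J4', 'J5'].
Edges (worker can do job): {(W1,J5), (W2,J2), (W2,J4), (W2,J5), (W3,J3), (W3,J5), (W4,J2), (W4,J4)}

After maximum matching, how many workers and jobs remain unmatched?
Unmatched: 0 workers, 1 jobs

Maximum matching size: 4
Workers: 4 total, 4 matched, 0 unmatched
Jobs: 5 total, 4 matched, 1 unmatched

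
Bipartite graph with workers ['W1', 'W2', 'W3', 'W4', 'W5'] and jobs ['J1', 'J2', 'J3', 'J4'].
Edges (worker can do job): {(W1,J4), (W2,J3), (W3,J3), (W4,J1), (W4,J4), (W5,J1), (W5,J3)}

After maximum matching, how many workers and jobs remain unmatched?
Unmatched: 2 workers, 1 jobs

Maximum matching size: 3
Workers: 5 total, 3 matched, 2 unmatched
Jobs: 4 total, 3 matched, 1 unmatched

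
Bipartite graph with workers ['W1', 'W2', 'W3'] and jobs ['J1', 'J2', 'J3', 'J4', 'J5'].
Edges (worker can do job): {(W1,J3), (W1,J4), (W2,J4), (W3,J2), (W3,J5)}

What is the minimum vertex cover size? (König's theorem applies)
Minimum vertex cover size = 3

By König's theorem: in bipartite graphs,
min vertex cover = max matching = 3

Maximum matching has size 3, so minimum vertex cover also has size 3.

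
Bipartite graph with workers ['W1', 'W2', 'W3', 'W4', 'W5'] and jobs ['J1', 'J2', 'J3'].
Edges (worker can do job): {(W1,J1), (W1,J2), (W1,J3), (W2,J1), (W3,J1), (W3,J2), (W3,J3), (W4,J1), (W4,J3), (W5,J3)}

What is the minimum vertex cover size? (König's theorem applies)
Minimum vertex cover size = 3

By König's theorem: in bipartite graphs,
min vertex cover = max matching = 3

Maximum matching has size 3, so minimum vertex cover also has size 3.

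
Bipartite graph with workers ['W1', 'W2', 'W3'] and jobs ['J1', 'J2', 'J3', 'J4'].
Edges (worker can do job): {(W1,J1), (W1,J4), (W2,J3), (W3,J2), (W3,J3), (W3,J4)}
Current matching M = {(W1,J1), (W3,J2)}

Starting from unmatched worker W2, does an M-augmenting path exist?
Yes: W2 → J3

An M-augmenting path alternates non-matching / matching edges, starting and ending at unmatched vertices.
Path: W2 → J3
(J3 is unmatched in M, so the path is augmenting.)
Flipping edges along this path would increase |M| from 2 to 3.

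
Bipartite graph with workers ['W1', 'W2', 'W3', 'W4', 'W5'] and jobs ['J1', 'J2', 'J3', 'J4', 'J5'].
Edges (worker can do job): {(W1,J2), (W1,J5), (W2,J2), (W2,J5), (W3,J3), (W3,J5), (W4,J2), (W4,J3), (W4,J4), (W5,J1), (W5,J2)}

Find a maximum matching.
Matching: {(W1,J5), (W2,J2), (W3,J3), (W4,J4), (W5,J1)}

Maximum matching (size 5):
  W1 → J5
  W2 → J2
  W3 → J3
  W4 → J4
  W5 → J1

Each worker is assigned to at most one job, and each job to at most one worker.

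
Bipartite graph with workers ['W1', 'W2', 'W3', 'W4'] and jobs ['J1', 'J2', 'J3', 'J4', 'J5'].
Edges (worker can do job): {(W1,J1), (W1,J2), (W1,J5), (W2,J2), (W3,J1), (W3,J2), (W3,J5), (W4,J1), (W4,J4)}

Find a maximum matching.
Matching: {(W1,J5), (W2,J2), (W3,J1), (W4,J4)}

Maximum matching (size 4):
  W1 → J5
  W2 → J2
  W3 → J1
  W4 → J4

Each worker is assigned to at most one job, and each job to at most one worker.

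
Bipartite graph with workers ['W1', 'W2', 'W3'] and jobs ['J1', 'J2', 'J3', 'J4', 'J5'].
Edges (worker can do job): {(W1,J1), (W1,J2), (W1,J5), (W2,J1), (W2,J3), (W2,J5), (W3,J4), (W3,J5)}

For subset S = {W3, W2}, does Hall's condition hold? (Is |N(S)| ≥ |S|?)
Yes: |N(S)| = 4, |S| = 2

Subset S = {W3, W2}
Neighbors N(S) = {J1, J3, J4, J5}

|N(S)| = 4, |S| = 2
Hall's condition: |N(S)| ≥ |S| is satisfied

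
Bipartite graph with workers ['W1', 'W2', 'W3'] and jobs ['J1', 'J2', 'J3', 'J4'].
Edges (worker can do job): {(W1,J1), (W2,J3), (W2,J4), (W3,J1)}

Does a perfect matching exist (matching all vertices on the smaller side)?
No, maximum matching has size 2 < 3

Maximum matching has size 2, need 3 for perfect matching.
Unmatched workers: ['W1']
Unmatched jobs: ['J3', 'J2']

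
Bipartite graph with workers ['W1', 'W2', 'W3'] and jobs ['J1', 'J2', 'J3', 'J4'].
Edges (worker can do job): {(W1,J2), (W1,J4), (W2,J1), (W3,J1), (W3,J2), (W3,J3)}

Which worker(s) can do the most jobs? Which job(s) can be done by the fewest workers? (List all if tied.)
Most versatile: W3 (3 jobs); Least covered: J3, J4 (1 workers)

Worker degrees (jobs they can do): W1:2, W2:1, W3:3
Job degrees (workers who can do it): J1:2, J2:2, J3:1, J4:1

Maximum worker degree is 3, achieved by: W3
Minimum job degree is 1, achieved by: J3, J4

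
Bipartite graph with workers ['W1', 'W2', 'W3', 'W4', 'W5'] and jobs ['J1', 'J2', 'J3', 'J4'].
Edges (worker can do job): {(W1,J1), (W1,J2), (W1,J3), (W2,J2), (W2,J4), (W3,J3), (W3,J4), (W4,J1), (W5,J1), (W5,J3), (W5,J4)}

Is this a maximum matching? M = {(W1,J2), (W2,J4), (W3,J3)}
No, size 3 is not maximum

Proposed matching has size 3.
Maximum matching size for this graph: 4.

This is NOT maximum - can be improved to size 4.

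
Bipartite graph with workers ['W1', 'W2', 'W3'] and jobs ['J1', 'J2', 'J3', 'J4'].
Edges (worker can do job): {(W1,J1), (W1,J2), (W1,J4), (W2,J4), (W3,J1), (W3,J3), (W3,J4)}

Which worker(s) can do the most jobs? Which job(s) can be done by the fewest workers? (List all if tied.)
Most versatile: W1, W3 (3 jobs); Least covered: J2, J3 (1 workers)

Worker degrees (jobs they can do): W1:3, W2:1, W3:3
Job degrees (workers who can do it): J1:2, J2:1, J3:1, J4:3

Maximum worker degree is 3, achieved by: W1, W3
Minimum job degree is 1, achieved by: J2, J3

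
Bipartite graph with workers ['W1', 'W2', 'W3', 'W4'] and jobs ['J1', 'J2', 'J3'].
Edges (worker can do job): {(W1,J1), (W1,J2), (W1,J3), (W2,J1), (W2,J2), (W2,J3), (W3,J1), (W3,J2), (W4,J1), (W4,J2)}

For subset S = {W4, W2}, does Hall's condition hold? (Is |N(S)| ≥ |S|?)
Yes: |N(S)| = 3, |S| = 2

Subset S = {W4, W2}
Neighbors N(S) = {J1, J2, J3}

|N(S)| = 3, |S| = 2
Hall's condition: |N(S)| ≥ |S| is satisfied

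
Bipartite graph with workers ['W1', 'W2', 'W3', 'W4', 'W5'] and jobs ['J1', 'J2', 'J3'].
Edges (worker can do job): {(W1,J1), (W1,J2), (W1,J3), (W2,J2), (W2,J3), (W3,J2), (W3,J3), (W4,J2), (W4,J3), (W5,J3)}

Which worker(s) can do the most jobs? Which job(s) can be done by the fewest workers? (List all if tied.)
Most versatile: W1 (3 jobs); Least covered: J1 (1 workers)

Worker degrees (jobs they can do): W1:3, W2:2, W3:2, W4:2, W5:1
Job degrees (workers who can do it): J1:1, J2:4, J3:5

Maximum worker degree is 3, achieved by: W1
Minimum job degree is 1, achieved by: J1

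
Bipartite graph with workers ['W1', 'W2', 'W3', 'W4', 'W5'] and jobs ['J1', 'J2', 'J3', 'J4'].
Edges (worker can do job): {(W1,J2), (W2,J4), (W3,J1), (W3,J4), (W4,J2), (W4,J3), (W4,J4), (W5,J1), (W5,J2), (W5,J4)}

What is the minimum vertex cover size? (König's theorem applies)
Minimum vertex cover size = 4

By König's theorem: in bipartite graphs,
min vertex cover = max matching = 4

Maximum matching has size 4, so minimum vertex cover also has size 4.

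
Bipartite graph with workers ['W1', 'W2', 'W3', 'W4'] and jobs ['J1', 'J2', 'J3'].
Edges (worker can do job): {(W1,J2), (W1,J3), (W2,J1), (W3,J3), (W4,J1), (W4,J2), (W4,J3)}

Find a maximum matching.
Matching: {(W2,J1), (W3,J3), (W4,J2)}

Maximum matching (size 3):
  W2 → J1
  W3 → J3
  W4 → J2

Each worker is assigned to at most one job, and each job to at most one worker.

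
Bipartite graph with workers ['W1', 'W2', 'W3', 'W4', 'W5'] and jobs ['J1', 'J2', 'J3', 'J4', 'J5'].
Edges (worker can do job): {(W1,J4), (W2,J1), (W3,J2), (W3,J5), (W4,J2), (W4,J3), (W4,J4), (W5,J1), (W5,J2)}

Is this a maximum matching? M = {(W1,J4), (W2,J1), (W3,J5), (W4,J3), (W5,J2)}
Yes, size 5 is maximum

Proposed matching has size 5.
Maximum matching size for this graph: 5.

This is a maximum matching.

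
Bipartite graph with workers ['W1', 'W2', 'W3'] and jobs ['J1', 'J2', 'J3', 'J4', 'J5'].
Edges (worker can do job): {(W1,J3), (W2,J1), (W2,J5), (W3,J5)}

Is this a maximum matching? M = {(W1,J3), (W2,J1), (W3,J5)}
Yes, size 3 is maximum

Proposed matching has size 3.
Maximum matching size for this graph: 3.

This is a maximum matching.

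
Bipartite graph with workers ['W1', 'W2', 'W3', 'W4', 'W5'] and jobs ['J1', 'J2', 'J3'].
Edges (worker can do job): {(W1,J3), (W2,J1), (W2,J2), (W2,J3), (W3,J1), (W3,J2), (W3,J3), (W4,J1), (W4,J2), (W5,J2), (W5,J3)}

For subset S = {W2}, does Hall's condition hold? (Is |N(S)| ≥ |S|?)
Yes: |N(S)| = 3, |S| = 1

Subset S = {W2}
Neighbors N(S) = {J1, J2, J3}

|N(S)| = 3, |S| = 1
Hall's condition: |N(S)| ≥ |S| is satisfied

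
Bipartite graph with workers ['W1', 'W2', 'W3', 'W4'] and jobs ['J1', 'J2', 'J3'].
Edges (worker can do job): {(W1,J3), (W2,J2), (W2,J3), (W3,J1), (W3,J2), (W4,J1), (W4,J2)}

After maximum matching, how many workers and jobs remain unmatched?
Unmatched: 1 workers, 0 jobs

Maximum matching size: 3
Workers: 4 total, 3 matched, 1 unmatched
Jobs: 3 total, 3 matched, 0 unmatched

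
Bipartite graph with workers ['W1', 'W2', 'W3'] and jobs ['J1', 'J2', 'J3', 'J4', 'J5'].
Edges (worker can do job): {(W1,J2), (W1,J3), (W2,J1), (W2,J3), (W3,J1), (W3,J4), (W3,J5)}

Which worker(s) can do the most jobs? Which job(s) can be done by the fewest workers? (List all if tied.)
Most versatile: W3 (3 jobs); Least covered: J2, J4, J5 (1 workers)

Worker degrees (jobs they can do): W1:2, W2:2, W3:3
Job degrees (workers who can do it): J1:2, J2:1, J3:2, J4:1, J5:1

Maximum worker degree is 3, achieved by: W3
Minimum job degree is 1, achieved by: J2, J4, J5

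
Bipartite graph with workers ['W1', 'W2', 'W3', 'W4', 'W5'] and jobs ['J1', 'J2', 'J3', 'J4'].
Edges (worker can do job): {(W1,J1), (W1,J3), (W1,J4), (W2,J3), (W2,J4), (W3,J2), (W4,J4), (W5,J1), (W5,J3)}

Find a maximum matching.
Matching: {(W1,J1), (W3,J2), (W4,J4), (W5,J3)}

Maximum matching (size 4):
  W1 → J1
  W3 → J2
  W4 → J4
  W5 → J3

Each worker is assigned to at most one job, and each job to at most one worker.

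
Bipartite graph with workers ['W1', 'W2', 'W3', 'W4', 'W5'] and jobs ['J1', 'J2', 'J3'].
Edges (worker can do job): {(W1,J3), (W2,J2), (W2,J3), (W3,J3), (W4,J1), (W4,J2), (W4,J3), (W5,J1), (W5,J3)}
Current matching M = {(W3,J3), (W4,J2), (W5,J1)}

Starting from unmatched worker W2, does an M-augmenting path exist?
No augmenting path from W2

Alternating search from W2 reaches jobs: {J1, J2, J3}.
Every reachable job is already matched in M, and following those matched edges back to workers exposes no further unvisited jobs.
No M-augmenting path from W2 exists.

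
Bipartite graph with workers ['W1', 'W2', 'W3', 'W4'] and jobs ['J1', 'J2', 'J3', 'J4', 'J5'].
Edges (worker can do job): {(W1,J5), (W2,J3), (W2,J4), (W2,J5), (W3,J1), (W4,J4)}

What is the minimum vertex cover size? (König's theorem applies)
Minimum vertex cover size = 4

By König's theorem: in bipartite graphs,
min vertex cover = max matching = 4

Maximum matching has size 4, so minimum vertex cover also has size 4.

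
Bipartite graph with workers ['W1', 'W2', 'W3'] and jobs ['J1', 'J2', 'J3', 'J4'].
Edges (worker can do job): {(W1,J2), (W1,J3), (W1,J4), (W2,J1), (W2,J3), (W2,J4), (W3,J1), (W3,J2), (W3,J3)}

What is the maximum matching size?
Maximum matching size = 3

Maximum matching: {(W1,J4), (W2,J3), (W3,J2)}
Size: 3

This assigns 3 workers to 3 distinct jobs.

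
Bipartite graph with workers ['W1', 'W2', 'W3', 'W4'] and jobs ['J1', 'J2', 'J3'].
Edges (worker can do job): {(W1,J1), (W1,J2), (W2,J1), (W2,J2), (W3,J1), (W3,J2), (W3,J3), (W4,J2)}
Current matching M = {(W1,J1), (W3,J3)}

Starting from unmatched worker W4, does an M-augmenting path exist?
Yes: W4 → J2

An M-augmenting path alternates non-matching / matching edges, starting and ending at unmatched vertices.
Path: W4 → J2
(J2 is unmatched in M, so the path is augmenting.)
Flipping edges along this path would increase |M| from 2 to 3.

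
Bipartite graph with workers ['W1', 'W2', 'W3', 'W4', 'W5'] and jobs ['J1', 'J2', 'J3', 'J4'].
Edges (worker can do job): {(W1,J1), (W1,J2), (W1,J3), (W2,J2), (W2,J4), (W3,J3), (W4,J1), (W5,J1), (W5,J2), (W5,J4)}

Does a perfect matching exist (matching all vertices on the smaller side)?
Yes, perfect matching exists (size 4)

Perfect matching: {(W1,J2), (W3,J3), (W4,J1), (W5,J4)}
All 4 vertices on the smaller side are matched.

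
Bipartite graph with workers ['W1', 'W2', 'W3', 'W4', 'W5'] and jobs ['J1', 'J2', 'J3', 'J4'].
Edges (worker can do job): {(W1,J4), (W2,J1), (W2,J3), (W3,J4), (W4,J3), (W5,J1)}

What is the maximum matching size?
Maximum matching size = 3

Maximum matching: {(W3,J4), (W4,J3), (W5,J1)}
Size: 3

This assigns 3 workers to 3 distinct jobs.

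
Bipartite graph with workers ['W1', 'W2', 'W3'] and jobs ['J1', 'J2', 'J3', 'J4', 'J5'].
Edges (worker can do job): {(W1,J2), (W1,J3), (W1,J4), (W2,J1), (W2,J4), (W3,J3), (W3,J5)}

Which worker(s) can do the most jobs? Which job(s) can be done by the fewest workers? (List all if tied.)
Most versatile: W1 (3 jobs); Least covered: J1, J2, J5 (1 workers)

Worker degrees (jobs they can do): W1:3, W2:2, W3:2
Job degrees (workers who can do it): J1:1, J2:1, J3:2, J4:2, J5:1

Maximum worker degree is 3, achieved by: W1
Minimum job degree is 1, achieved by: J1, J2, J5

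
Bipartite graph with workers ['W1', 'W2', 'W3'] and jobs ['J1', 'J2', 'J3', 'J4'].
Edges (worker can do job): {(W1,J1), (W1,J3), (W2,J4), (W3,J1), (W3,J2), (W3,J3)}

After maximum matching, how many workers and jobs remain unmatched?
Unmatched: 0 workers, 1 jobs

Maximum matching size: 3
Workers: 3 total, 3 matched, 0 unmatched
Jobs: 4 total, 3 matched, 1 unmatched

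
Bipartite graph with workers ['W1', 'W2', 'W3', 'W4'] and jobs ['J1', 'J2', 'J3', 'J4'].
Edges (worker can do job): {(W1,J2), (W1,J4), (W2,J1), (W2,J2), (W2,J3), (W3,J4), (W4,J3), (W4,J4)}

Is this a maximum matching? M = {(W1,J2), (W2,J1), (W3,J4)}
No, size 3 is not maximum

Proposed matching has size 3.
Maximum matching size for this graph: 4.

This is NOT maximum - can be improved to size 4.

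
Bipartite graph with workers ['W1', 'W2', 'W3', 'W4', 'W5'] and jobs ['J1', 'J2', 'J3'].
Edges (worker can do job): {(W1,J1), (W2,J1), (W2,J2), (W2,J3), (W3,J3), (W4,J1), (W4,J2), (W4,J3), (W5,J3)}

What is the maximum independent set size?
Maximum independent set = 5

By König's theorem:
- Min vertex cover = Max matching = 3
- Max independent set = Total vertices - Min vertex cover
- Max independent set = 8 - 3 = 5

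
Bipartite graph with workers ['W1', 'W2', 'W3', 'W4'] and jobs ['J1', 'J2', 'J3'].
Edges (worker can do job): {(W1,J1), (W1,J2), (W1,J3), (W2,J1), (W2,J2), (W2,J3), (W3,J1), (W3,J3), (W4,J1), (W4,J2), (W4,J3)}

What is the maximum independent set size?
Maximum independent set = 4

By König's theorem:
- Min vertex cover = Max matching = 3
- Max independent set = Total vertices - Min vertex cover
- Max independent set = 7 - 3 = 4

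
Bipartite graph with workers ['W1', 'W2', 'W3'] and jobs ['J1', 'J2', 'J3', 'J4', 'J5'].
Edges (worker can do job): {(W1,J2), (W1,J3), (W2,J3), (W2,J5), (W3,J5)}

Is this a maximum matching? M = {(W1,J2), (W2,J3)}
No, size 2 is not maximum

Proposed matching has size 2.
Maximum matching size for this graph: 3.

This is NOT maximum - can be improved to size 3.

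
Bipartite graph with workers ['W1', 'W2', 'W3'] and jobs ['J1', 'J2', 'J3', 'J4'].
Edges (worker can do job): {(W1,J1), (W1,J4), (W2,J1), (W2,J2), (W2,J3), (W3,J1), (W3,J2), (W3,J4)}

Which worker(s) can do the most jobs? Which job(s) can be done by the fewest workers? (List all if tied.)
Most versatile: W2, W3 (3 jobs); Least covered: J3 (1 workers)

Worker degrees (jobs they can do): W1:2, W2:3, W3:3
Job degrees (workers who can do it): J1:3, J2:2, J3:1, J4:2

Maximum worker degree is 3, achieved by: W2, W3
Minimum job degree is 1, achieved by: J3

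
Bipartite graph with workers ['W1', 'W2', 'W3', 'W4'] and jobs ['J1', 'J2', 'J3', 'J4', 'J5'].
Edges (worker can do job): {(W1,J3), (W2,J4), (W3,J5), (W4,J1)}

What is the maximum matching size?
Maximum matching size = 4

Maximum matching: {(W1,J3), (W2,J4), (W3,J5), (W4,J1)}
Size: 4

This assigns 4 workers to 4 distinct jobs.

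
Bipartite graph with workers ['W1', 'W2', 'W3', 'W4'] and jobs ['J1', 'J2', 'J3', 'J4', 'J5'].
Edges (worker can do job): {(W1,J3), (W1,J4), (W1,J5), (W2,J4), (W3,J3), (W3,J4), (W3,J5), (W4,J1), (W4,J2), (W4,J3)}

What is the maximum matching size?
Maximum matching size = 4

Maximum matching: {(W1,J5), (W2,J4), (W3,J3), (W4,J1)}
Size: 4

This assigns 4 workers to 4 distinct jobs.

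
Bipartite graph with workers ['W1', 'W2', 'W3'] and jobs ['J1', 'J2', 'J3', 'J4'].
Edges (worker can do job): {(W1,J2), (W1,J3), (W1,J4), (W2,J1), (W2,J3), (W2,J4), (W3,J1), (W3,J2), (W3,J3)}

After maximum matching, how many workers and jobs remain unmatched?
Unmatched: 0 workers, 1 jobs

Maximum matching size: 3
Workers: 3 total, 3 matched, 0 unmatched
Jobs: 4 total, 3 matched, 1 unmatched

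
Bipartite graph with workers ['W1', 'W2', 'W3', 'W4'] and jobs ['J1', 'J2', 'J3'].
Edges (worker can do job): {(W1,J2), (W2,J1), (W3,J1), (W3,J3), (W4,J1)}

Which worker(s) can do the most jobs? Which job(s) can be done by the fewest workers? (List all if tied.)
Most versatile: W3 (2 jobs); Least covered: J2, J3 (1 workers)

Worker degrees (jobs they can do): W1:1, W2:1, W3:2, W4:1
Job degrees (workers who can do it): J1:3, J2:1, J3:1

Maximum worker degree is 2, achieved by: W3
Minimum job degree is 1, achieved by: J2, J3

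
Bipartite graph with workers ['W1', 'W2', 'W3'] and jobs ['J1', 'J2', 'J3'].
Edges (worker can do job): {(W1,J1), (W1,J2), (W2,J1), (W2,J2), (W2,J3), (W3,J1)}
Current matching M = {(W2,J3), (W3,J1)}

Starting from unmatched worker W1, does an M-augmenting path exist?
Yes: W1 → J2

An M-augmenting path alternates non-matching / matching edges, starting and ending at unmatched vertices.
Path: W1 → J2
(J2 is unmatched in M, so the path is augmenting.)
Flipping edges along this path would increase |M| from 2 to 3.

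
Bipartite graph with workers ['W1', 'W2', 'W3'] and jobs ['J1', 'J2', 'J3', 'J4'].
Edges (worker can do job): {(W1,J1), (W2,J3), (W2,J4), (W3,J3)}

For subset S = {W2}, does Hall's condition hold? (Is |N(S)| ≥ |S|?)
Yes: |N(S)| = 2, |S| = 1

Subset S = {W2}
Neighbors N(S) = {J3, J4}

|N(S)| = 2, |S| = 1
Hall's condition: |N(S)| ≥ |S| is satisfied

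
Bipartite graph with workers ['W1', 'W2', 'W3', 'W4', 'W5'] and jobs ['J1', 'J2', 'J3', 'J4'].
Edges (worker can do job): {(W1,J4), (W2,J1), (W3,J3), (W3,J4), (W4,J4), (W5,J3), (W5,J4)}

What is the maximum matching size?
Maximum matching size = 3

Maximum matching: {(W2,J1), (W3,J4), (W5,J3)}
Size: 3

This assigns 3 workers to 3 distinct jobs.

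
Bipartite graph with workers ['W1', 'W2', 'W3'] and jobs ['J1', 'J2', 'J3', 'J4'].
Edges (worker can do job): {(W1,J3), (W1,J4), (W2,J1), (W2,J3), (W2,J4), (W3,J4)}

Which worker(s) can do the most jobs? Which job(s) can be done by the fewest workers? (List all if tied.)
Most versatile: W2 (3 jobs); Least covered: J2 (0 workers)

Worker degrees (jobs they can do): W1:2, W2:3, W3:1
Job degrees (workers who can do it): J1:1, J2:0, J3:2, J4:3

Maximum worker degree is 3, achieved by: W2
Minimum job degree is 0, achieved by: J2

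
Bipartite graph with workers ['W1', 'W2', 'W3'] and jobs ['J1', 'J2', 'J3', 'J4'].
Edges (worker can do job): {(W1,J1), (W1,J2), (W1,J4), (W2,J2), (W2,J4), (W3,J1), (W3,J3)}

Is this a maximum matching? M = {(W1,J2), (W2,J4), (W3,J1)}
Yes, size 3 is maximum

Proposed matching has size 3.
Maximum matching size for this graph: 3.

This is a maximum matching.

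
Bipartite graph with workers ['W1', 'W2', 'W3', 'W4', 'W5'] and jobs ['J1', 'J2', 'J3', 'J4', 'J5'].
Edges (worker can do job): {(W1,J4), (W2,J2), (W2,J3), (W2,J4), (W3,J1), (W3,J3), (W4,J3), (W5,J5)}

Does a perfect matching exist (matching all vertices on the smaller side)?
Yes, perfect matching exists (size 5)

Perfect matching: {(W1,J4), (W2,J2), (W3,J1), (W4,J3), (W5,J5)}
All 5 vertices on the smaller side are matched.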